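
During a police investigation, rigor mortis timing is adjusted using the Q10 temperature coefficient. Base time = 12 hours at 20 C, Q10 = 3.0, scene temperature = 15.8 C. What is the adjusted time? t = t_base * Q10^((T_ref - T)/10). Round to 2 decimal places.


Rigor mortis time adjustment:
Exponent = (T_ref - T_actual) / 10 = (20 - 15.8) / 10 = 0.42
Q10 factor = 3.0^0.42 = 1.58632
t_adjusted = 12 * 1.58632 = 19.04 hours

19.04


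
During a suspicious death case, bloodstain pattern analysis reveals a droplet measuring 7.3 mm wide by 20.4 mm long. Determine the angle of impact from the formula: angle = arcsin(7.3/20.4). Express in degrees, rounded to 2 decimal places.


Blood spatter impact angle calculation:
width / length = 7.3 / 20.4 = 0.357843
angle = arcsin(0.357843)
angle = 20.97 degrees

20.97


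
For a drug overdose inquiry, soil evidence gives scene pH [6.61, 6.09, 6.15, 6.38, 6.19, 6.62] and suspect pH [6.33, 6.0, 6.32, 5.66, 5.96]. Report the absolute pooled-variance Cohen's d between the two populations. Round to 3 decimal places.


Pooled-variance Cohen's d for soil pH comparison:
Scene mean = 38.04 / 6 = 6.34
Suspect mean = 30.27 / 5 = 6.054
Scene sample variance s_s^2 = 0.0548
Suspect sample variance s_c^2 = 0.07848
Pooled variance = ((n_s-1)*s_s^2 + (n_c-1)*s_c^2) / (n_s + n_c - 2) = 0.065324
Pooled SD = sqrt(0.065324) = 0.255586
Mean difference = 0.286
|d| = |0.286| / 0.255586 = 1.119

1.119


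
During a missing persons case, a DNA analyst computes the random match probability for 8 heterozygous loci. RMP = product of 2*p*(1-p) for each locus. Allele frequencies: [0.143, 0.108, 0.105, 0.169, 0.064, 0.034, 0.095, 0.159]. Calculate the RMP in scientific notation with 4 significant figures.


Computing RMP for 8 loci:
Locus 1: 2 * 0.143 * 0.857 = 0.245102
Locus 2: 2 * 0.108 * 0.892 = 0.192672
Locus 3: 2 * 0.105 * 0.895 = 0.18795
Locus 4: 2 * 0.169 * 0.831 = 0.280878
Locus 5: 2 * 0.064 * 0.936 = 0.119808
Locus 6: 2 * 0.034 * 0.966 = 0.065688
Locus 7: 2 * 0.095 * 0.905 = 0.17195
Locus 8: 2 * 0.159 * 0.841 = 0.267438
RMP = 9.022e-07

9.022e-07


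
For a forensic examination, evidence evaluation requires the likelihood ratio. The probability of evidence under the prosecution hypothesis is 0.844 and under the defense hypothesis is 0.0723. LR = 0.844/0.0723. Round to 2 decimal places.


Likelihood ratio calculation:
LR = P(E|Hp) / P(E|Hd)
LR = 0.844 / 0.0723
LR = 11.67

11.67


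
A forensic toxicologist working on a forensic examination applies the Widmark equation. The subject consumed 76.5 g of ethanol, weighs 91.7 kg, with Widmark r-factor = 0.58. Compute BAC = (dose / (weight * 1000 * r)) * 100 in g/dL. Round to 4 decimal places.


Applying the Widmark formula:
BAC = (dose_g / (body_wt * 1000 * r)) * 100
Denominator = 91.7 * 1000 * 0.58 = 53186
BAC = (76.5 / 53186) * 100
BAC = 0.1438 g/dL

0.1438


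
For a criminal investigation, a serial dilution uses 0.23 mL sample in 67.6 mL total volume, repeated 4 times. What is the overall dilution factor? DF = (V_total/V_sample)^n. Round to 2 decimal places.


Dilution factor calculation:
Single dilution = V_total / V_sample = 67.6 / 0.23 ≈ 293.913043
Number of dilutions = 4
Total DF = (67.6 / 0.23)^4 (full precision, rounded at the end) = 7462346996.19

7462346996.19


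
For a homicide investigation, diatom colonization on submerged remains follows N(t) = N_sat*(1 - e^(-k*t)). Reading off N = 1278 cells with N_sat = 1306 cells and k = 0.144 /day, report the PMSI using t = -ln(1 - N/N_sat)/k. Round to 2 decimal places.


PMSI from diatom colonization curve:
N / N_sat = 1278 / 1306 = 0.97856
1 - N/N_sat = 0.02144
ln(1 - N/N_sat) = -3.842497
t = -ln(1 - N/N_sat) / k = -(-3.842497) / 0.144 = 26.68 days

26.68


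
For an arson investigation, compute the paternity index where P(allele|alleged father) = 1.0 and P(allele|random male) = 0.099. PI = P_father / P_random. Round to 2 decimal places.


Paternity Index calculation:
PI = P(allele|father) / P(allele|random)
PI = 1.0 / 0.099
PI = 10.10

10.10


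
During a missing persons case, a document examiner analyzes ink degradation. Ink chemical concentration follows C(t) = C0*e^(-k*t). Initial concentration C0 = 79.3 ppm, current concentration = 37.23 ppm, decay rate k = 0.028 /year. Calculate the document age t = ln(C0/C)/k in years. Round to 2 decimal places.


Document age estimation:
C0/C = 79.3 / 37.23 = 2.130003
ln(C0/C) = 0.756123
t = 0.756123 / 0.028 = 27.00 years

27.00


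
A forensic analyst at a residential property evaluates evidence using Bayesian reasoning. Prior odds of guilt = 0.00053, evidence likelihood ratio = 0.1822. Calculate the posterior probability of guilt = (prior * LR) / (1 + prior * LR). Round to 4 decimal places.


Bayesian evidence evaluation:
Posterior odds = prior_odds * LR = 0.00053 * 0.1822 = 0.000096566
Posterior probability = posterior_odds / (1 + posterior_odds)
= 0.000096566 / (1 + 0.000096566)
= 0.000096566 / 1.000096566
= 0.0001

0.0001


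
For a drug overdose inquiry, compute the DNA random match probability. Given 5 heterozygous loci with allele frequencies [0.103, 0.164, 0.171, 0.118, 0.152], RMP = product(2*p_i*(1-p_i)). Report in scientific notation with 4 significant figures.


Computing RMP for 5 loci:
Locus 1: 2 * 0.103 * 0.897 = 0.184782
Locus 2: 2 * 0.164 * 0.836 = 0.274208
Locus 3: 2 * 0.171 * 0.829 = 0.283518
Locus 4: 2 * 0.118 * 0.882 = 0.208152
Locus 5: 2 * 0.152 * 0.848 = 0.257792
RMP = 7.709e-04

7.709e-04


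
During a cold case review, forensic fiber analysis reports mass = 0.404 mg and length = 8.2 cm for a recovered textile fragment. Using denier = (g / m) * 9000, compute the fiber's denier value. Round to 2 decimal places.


Denier calculation:
Mass in grams = 0.404 mg / 1000 = 0.000404 g
Length in meters = 8.2 cm / 100 = 0.082 m
Linear density = mass / length = 0.000404 / 0.082 = 0.00492683 g/m
Denier = (g/m) * 9000 = 0.00492683 * 9000 = 44.34

44.34


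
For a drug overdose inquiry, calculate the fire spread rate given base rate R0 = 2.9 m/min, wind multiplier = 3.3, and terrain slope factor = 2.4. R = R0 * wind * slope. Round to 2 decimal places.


Fire spread rate calculation:
R = R0 * wind_factor * slope_factor
= 2.9 * 3.3 * 2.4
= 9.57 * 2.4
= 22.97 m/min

22.97


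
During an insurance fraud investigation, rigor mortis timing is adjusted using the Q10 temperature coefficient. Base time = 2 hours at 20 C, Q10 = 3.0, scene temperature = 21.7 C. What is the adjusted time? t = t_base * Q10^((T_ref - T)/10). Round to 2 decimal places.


Rigor mortis time adjustment:
Exponent = (T_ref - T_actual) / 10 = (20 - 21.7) / 10 = -0.17
Q10 factor = 3.0^-0.17 = 0.82964
t_adjusted = 2 * 0.82964 = 1.66 hours

1.66


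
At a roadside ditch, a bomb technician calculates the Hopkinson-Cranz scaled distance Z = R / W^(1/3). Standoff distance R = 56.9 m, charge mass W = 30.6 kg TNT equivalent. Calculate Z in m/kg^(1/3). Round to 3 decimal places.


Scaled distance calculation:
W^(1/3) = 30.6^(1/3) = 3.127811
Z = R / W^(1/3) = 56.9 / 3.127811
Z = 18.192 m/kg^(1/3)

18.192


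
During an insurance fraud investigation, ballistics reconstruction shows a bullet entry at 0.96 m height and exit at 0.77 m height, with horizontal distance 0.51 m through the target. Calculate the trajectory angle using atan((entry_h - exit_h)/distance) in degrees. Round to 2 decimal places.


Bullet trajectory angle:
Height difference = 0.96 - 0.77 = 0.19 m
angle = atan(0.19 / 0.51)
angle = atan(0.372549)
angle = 20.43 degrees

20.43


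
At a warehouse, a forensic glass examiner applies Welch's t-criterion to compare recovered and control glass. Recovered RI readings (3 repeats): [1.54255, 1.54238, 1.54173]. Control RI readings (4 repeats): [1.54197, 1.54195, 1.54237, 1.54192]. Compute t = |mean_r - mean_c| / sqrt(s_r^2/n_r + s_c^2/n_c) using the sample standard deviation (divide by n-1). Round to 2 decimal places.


Welch's t-criterion for glass RI comparison:
Recovered mean = sum / n_r = 4.62666 / 3 = 1.54222
Control mean = sum / n_c = 6.16821 / 4 = 1.5420525
Recovered sample variance s_r^2 = 1.873e-07
Control sample variance s_c^2 = 4.5225e-08
Welch SE (unpooled) = sqrt(s_r^2/n_r + s_c^2/n_c) = sqrt(6.24333e-08 + 1.13063e-08) = sqrt(7.37396e-08) = 0.00027155
|mean_r - mean_c| = 0.0001675
t = 0.0001675 / 0.00027155 = 0.62

0.62


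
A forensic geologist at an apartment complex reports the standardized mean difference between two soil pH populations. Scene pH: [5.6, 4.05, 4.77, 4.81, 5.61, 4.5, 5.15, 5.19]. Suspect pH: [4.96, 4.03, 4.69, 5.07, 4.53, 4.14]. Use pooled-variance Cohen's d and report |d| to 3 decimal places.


Pooled-variance Cohen's d for soil pH comparison:
Scene mean = 39.68 / 8 = 4.96
Suspect mean = 27.42 / 6 = 4.57
Scene sample variance s_s^2 = 0.288486
Suspect sample variance s_c^2 = 0.17892
Pooled variance = ((n_s-1)*s_s^2 + (n_c-1)*s_c^2) / (n_s + n_c - 2) = 0.242833
Pooled SD = sqrt(0.242833) = 0.492781
Mean difference = 0.39
|d| = |0.39| / 0.492781 = 0.791

0.791


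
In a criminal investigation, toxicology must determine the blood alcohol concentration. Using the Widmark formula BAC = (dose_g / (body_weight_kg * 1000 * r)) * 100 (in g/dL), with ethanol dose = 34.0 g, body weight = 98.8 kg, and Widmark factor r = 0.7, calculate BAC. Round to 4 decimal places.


Applying the Widmark formula:
BAC = (dose_g / (body_wt * 1000 * r)) * 100
Denominator = 98.8 * 1000 * 0.7 = 69160
BAC = (34.0 / 69160) * 100
BAC = 0.0492 g/dL

0.0492


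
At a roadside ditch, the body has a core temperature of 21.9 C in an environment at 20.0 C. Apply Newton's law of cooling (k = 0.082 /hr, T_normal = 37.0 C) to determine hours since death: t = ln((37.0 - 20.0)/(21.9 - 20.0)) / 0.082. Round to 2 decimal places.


Using Newton's law of cooling:
t = ln((T_normal - T_ambient) / (T_body - T_ambient)) / k
T_normal - T_ambient = 17.0
T_body - T_ambient = 1.9
Ratio = 8.947368
ln(ratio) = 2.191359
t = 2.191359 / 0.082 = 26.72 hours

26.72


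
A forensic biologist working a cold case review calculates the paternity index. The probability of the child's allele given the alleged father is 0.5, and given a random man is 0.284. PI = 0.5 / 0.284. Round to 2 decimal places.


Paternity Index calculation:
PI = P(allele|father) / P(allele|random)
PI = 0.5 / 0.284
PI = 1.76

1.76


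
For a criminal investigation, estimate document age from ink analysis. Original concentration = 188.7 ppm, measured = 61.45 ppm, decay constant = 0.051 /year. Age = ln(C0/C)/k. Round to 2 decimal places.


Document age estimation:
C0/C = 188.7 / 61.45 = 3.070789
ln(C0/C) = 1.121935
t = 1.121935 / 0.051 = 22.00 years

22.00


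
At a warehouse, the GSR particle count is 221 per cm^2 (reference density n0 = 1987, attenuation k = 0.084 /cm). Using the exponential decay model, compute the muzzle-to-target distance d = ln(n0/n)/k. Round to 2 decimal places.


GSR distance calculation:
n0/n = 1987 / 221 = 8.99095
ln(n0/n) = 2.196219
d = 2.196219 / 0.084 = 26.15 cm

26.15


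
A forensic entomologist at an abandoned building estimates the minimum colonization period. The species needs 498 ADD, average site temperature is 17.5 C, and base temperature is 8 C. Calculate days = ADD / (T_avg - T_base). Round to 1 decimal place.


Insect development time:
Effective temperature = avg_temp - T_base = 17.5 - 8 = 9.5 C
Days = ADD / effective_temp = 498 / 9.5 = 52.4 days

52.4


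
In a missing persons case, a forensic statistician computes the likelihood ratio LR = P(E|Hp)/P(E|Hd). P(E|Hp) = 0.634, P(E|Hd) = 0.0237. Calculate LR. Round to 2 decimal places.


Likelihood ratio calculation:
LR = P(E|Hp) / P(E|Hd)
LR = 0.634 / 0.0237
LR = 26.75

26.75


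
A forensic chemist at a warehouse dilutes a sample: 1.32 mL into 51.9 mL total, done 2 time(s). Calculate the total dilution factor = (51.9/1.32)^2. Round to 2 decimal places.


Dilution factor calculation:
Single dilution = V_total / V_sample = 51.9 / 1.32 ≈ 39.318182
Number of dilutions = 2
Total DF = (51.9 / 1.32)^2 (full precision, rounded at the end) = 1545.92

1545.92


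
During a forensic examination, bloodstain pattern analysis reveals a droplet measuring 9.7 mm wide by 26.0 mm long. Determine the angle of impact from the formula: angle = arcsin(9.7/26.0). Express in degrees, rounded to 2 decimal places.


Blood spatter impact angle calculation:
width / length = 9.7 / 26.0 = 0.373077
angle = arcsin(0.373077)
angle = 21.91 degrees

21.91


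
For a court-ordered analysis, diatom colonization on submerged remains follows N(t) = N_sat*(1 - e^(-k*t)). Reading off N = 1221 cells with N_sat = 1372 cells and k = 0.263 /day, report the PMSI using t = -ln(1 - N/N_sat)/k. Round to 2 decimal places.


PMSI from diatom colonization curve:
N / N_sat = 1221 / 1372 = 0.889942
1 - N/N_sat = 0.110058
ln(1 - N/N_sat) = -2.206748
t = -ln(1 - N/N_sat) / k = -(-2.206748) / 0.263 = 8.39 days

8.39


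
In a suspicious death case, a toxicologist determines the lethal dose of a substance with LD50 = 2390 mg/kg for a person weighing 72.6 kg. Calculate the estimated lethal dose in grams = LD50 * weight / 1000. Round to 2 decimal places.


Lethal dose calculation:
Lethal dose = LD50 * body_weight / 1000
= 2390 * 72.6 / 1000
= 173514 / 1000
= 173.51 g

173.51


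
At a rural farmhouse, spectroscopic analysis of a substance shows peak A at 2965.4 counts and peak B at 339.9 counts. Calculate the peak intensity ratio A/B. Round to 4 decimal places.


Spectral peak ratio:
Peak A = 2965.4 counts
Peak B = 339.9 counts
Ratio = 2965.4 / 339.9 = 8.7243

8.7243


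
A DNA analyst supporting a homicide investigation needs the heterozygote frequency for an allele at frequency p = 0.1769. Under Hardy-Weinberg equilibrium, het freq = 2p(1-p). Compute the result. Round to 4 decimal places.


Hardy-Weinberg heterozygote frequency:
q = 1 - p = 1 - 0.1769 = 0.8231
2pq = 2 * 0.1769 * 0.8231 = 0.2912

0.2912


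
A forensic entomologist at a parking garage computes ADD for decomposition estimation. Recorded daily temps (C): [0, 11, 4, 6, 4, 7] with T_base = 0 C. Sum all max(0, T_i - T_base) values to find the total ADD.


Computing ADD day by day:
Day 1: max(0, 0 - 0) = 0
Day 2: max(0, 11 - 0) = 11
Day 3: max(0, 4 - 0) = 4
Day 4: max(0, 6 - 0) = 6
Day 5: max(0, 4 - 0) = 4
Day 6: max(0, 7 - 0) = 7
Total ADD = 32

32


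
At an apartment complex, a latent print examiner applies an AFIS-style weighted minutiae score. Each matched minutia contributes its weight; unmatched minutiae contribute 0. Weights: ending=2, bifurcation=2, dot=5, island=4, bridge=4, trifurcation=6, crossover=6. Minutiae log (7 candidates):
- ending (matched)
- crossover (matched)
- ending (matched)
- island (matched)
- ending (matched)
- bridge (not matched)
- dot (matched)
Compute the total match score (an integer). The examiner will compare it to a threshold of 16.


Weighted minutiae match score:
  ending: matched, +2 (running total 2)
  crossover: matched, +6 (running total 8)
  ending: matched, +2 (running total 10)
  island: matched, +4 (running total 14)
  ending: matched, +2 (running total 16)
  bridge: not matched, +0
  dot: matched, +5 (running total 21)
Total score = 21
Threshold = 16; verdict = identification

21


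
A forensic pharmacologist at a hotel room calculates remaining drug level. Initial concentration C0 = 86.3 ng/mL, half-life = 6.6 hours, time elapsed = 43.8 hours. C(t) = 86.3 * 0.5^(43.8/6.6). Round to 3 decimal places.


Drug concentration decay:
Number of half-lives = t / t_half = 43.8 / 6.6 = 6.636364
Decay factor = 0.5^6.636364 = 0.01005207
C(t) = 86.3 * 0.01005207 = 0.867 ng/mL

0.867


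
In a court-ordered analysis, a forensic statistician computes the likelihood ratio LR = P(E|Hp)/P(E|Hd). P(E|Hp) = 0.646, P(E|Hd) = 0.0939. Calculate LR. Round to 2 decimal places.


Likelihood ratio calculation:
LR = P(E|Hp) / P(E|Hd)
LR = 0.646 / 0.0939
LR = 6.88

6.88


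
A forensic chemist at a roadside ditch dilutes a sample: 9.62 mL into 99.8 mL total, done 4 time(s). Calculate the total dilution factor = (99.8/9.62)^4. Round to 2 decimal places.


Dilution factor calculation:
Single dilution = V_total / V_sample = 99.8 / 9.62 ≈ 10.37422
Number of dilutions = 4
Total DF = (99.8 / 9.62)^4 (full precision, rounded at the end) = 11583.02

11583.02


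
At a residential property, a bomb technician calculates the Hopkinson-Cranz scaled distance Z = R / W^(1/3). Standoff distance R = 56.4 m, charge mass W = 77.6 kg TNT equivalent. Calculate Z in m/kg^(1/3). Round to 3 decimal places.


Scaled distance calculation:
W^(1/3) = 77.6^(1/3) = 4.265342
Z = R / W^(1/3) = 56.4 / 4.265342
Z = 13.223 m/kg^(1/3)

13.223


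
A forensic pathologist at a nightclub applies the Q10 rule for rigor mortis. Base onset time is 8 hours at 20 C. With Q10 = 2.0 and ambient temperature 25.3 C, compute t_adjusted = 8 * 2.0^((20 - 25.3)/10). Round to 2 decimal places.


Rigor mortis time adjustment:
Exponent = (T_ref - T_actual) / 10 = (20 - 25.3) / 10 = -0.53
Q10 factor = 2.0^-0.53 = 0.69255
t_adjusted = 8 * 0.69255 = 5.54 hours

5.54


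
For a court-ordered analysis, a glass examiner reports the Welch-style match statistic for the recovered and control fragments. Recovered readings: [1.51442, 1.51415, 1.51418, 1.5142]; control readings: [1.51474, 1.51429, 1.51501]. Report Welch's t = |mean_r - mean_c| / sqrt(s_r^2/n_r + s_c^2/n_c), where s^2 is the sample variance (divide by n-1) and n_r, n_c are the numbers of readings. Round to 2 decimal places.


Welch's t-criterion for glass RI comparison:
Recovered mean = sum / n_r = 6.05695 / 4 = 1.5142375
Control mean = sum / n_c = 4.54404 / 3 = 1.51468
Recovered sample variance s_r^2 = 1.5225e-08
Control sample variance s_c^2 = 1.323e-07
Welch SE (unpooled) = sqrt(s_r^2/n_r + s_c^2/n_c) = sqrt(3.80625e-09 + 4.41e-08) = sqrt(4.79062e-08) = 0.000218875
|mean_r - mean_c| = 0.0004425
t = 0.0004425 / 0.000218875 = 2.02

2.02


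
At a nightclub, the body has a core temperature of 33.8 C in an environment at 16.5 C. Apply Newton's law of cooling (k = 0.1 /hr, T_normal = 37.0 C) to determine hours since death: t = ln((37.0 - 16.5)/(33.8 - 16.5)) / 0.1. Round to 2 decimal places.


Using Newton's law of cooling:
t = ln((T_normal - T_ambient) / (T_body - T_ambient)) / k
T_normal - T_ambient = 20.5
T_body - T_ambient = 17.3
Ratio = 1.184971
ln(ratio) = 0.169718
t = 0.169718 / 0.1 = 1.70 hours

1.70


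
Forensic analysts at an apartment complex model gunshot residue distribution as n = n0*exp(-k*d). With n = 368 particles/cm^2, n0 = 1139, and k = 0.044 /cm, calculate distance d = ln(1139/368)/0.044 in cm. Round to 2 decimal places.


GSR distance calculation:
n0/n = 1139 / 368 = 3.095109
ln(n0/n) = 1.129823
d = 1.129823 / 0.044 = 25.68 cm

25.68


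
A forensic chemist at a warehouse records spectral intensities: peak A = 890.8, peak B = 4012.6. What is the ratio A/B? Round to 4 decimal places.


Spectral peak ratio:
Peak A = 890.8 counts
Peak B = 4012.6 counts
Ratio = 890.8 / 4012.6 = 0.2220

0.2220


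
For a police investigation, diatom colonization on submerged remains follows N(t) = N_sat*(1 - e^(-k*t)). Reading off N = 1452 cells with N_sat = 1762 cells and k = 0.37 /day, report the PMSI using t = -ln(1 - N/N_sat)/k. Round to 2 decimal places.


PMSI from diatom colonization curve:
N / N_sat = 1452 / 1762 = 0.824064
1 - N/N_sat = 0.175936
ln(1 - N/N_sat) = -1.737635
t = -ln(1 - N/N_sat) / k = -(-1.737635) / 0.37 = 4.70 days

4.70


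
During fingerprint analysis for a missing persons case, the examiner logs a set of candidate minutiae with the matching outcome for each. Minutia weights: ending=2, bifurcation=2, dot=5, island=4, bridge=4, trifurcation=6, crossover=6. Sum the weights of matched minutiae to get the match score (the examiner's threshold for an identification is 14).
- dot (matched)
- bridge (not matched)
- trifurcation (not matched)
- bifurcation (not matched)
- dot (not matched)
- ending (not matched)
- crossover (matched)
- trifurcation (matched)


Weighted minutiae match score:
  dot: matched, +5 (running total 5)
  bridge: not matched, +0
  trifurcation: not matched, +0
  bifurcation: not matched, +0
  dot: not matched, +0
  ending: not matched, +0
  crossover: matched, +6 (running total 11)
  trifurcation: matched, +6 (running total 17)
Total score = 17
Threshold = 14; verdict = identification

17


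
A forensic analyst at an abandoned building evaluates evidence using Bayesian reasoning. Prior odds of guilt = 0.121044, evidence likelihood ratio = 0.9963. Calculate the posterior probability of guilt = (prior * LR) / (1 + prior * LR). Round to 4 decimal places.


Bayesian evidence evaluation:
Posterior odds = prior_odds * LR = 0.121044 * 0.9963 = 0.1205961
Posterior probability = posterior_odds / (1 + posterior_odds)
= 0.1205961 / (1 + 0.1205961)
= 0.1205961 / 1.1205961
= 0.1076

0.1076


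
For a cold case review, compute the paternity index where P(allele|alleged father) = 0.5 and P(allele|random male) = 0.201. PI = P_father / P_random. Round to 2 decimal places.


Paternity Index calculation:
PI = P(allele|father) / P(allele|random)
PI = 0.5 / 0.201
PI = 2.49

2.49


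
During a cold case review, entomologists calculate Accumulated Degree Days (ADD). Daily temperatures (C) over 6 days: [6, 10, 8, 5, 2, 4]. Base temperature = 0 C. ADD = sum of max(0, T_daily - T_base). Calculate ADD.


Computing ADD day by day:
Day 1: max(0, 6 - 0) = 6
Day 2: max(0, 10 - 0) = 10
Day 3: max(0, 8 - 0) = 8
Day 4: max(0, 5 - 0) = 5
Day 5: max(0, 2 - 0) = 2
Day 6: max(0, 4 - 0) = 4
Total ADD = 35

35


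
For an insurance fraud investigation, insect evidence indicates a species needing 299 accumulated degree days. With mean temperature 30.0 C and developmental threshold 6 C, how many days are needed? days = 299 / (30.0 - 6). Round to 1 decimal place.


Insect development time:
Effective temperature = avg_temp - T_base = 30.0 - 6 = 24.0 C
Days = ADD / effective_temp = 299 / 24.0 = 12.5 days

12.5


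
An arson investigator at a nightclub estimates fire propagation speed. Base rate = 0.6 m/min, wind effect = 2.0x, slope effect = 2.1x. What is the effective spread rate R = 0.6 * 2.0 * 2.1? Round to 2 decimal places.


Fire spread rate calculation:
R = R0 * wind_factor * slope_factor
= 0.6 * 2.0 * 2.1
= 1.2 * 2.1
= 2.52 m/min

2.52


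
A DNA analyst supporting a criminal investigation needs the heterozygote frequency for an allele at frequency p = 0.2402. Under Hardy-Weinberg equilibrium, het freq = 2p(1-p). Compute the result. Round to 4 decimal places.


Hardy-Weinberg heterozygote frequency:
q = 1 - p = 1 - 0.2402 = 0.7598
2pq = 2 * 0.2402 * 0.7598 = 0.3650

0.3650


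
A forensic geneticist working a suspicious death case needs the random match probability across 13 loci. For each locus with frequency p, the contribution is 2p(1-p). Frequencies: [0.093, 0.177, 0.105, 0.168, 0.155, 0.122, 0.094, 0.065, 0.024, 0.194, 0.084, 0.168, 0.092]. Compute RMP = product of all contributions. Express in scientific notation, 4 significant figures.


Computing RMP for 13 loci:
Locus 1: 2 * 0.093 * 0.907 = 0.168702
Locus 2: 2 * 0.177 * 0.823 = 0.291342
Locus 3: 2 * 0.105 * 0.895 = 0.18795
Locus 4: 2 * 0.168 * 0.832 = 0.279552
Locus 5: 2 * 0.155 * 0.845 = 0.26195
Locus 6: 2 * 0.122 * 0.878 = 0.214232
Locus 7: 2 * 0.094 * 0.906 = 0.170328
Locus 8: 2 * 0.065 * 0.935 = 0.12155
Locus 9: 2 * 0.024 * 0.976 = 0.046848
Locus 10: 2 * 0.194 * 0.806 = 0.312728
Locus 11: 2 * 0.084 * 0.916 = 0.153888
Locus 12: 2 * 0.168 * 0.832 = 0.279552
Locus 13: 2 * 0.092 * 0.908 = 0.167072
RMP = 3.159e-10

3.159e-10


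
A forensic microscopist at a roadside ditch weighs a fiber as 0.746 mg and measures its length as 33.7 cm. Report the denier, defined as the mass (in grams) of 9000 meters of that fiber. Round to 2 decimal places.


Denier calculation:
Mass in grams = 0.746 mg / 1000 = 0.000746 g
Length in meters = 33.7 cm / 100 = 0.337 m
Linear density = mass / length = 0.000746 / 0.337 = 0.00221365 g/m
Denier = (g/m) * 9000 = 0.00221365 * 9000 = 19.92

19.92


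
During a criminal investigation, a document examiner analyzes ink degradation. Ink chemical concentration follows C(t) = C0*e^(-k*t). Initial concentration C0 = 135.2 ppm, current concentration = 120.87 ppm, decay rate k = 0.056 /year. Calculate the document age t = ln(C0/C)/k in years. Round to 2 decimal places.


Document age estimation:
C0/C = 135.2 / 120.87 = 1.118557
ln(C0/C) = 0.112039
t = 0.112039 / 0.056 = 2.00 years

2.00


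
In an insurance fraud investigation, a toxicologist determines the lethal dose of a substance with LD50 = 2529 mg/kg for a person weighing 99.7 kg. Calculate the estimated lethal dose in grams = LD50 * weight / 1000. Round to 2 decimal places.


Lethal dose calculation:
Lethal dose = LD50 * body_weight / 1000
= 2529 * 99.7 / 1000
= 252141.3 / 1000
= 252.14 g

252.14


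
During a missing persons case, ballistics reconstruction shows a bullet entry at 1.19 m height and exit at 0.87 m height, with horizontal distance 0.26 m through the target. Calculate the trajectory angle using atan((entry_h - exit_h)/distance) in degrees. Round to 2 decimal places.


Bullet trajectory angle:
Height difference = 1.19 - 0.87 = 0.32 m
angle = atan(0.32 / 0.26)
angle = atan(1.230769)
angle = 50.91 degrees

50.91


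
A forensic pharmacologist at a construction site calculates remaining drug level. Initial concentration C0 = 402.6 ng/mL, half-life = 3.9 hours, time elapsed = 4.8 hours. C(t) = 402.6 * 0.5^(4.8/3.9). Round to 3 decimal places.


Drug concentration decay:
Number of half-lives = t / t_half = 4.8 / 3.9 = 1.230769
Decay factor = 0.5^1.230769 = 0.42609027
C(t) = 402.6 * 0.42609027 = 171.544 ng/mL

171.544


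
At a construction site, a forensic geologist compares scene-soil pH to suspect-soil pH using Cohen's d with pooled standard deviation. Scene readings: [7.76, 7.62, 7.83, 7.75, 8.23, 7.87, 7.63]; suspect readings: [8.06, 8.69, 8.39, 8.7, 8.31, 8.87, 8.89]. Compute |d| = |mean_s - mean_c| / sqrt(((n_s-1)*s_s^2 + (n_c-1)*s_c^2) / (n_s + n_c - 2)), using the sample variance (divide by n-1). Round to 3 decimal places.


Pooled-variance Cohen's d for soil pH comparison:
Scene mean = 54.69 / 7 = 7.812857
Suspect mean = 59.91 / 7 = 8.558571
Scene sample variance s_s^2 = 0.04249
Suspect sample variance s_c^2 = 0.097148
Pooled variance = ((n_s-1)*s_s^2 + (n_c-1)*s_c^2) / (n_s + n_c - 2) = 0.069819
Pooled SD = sqrt(0.069819) = 0.264233
Mean difference = -0.745714
|d| = |-0.745714| / 0.264233 = 2.822

2.822


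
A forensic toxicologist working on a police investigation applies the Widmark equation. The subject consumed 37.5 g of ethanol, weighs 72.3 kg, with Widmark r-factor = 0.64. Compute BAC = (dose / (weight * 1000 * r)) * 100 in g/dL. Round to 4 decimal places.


Applying the Widmark formula:
BAC = (dose_g / (body_wt * 1000 * r)) * 100
Denominator = 72.3 * 1000 * 0.64 = 46272
BAC = (37.5 / 46272) * 100
BAC = 0.0810 g/dL

0.0810


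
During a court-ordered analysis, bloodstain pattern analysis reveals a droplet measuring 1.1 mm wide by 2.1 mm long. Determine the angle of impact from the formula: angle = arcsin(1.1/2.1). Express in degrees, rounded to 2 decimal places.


Blood spatter impact angle calculation:
width / length = 1.1 / 2.1 = 0.52381
angle = arcsin(0.52381)
angle = 31.59 degrees

31.59


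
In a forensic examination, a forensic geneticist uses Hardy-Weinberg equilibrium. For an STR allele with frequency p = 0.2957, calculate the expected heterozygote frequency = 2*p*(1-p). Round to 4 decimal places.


Hardy-Weinberg heterozygote frequency:
q = 1 - p = 1 - 0.2957 = 0.7043
2pq = 2 * 0.2957 * 0.7043 = 0.4165

0.4165


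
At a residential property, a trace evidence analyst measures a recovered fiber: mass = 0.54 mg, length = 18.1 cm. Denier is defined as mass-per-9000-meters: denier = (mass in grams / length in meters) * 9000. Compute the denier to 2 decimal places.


Denier calculation:
Mass in grams = 0.54 mg / 1000 = 0.00054 g
Length in meters = 18.1 cm / 100 = 0.181 m
Linear density = mass / length = 0.00054 / 0.181 = 0.00298343 g/m
Denier = (g/m) * 9000 = 0.00298343 * 9000 = 26.85

26.85


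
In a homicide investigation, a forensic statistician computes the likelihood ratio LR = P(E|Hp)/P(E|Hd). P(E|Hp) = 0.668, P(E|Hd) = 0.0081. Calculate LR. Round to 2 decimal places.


Likelihood ratio calculation:
LR = P(E|Hp) / P(E|Hd)
LR = 0.668 / 0.0081
LR = 82.47

82.47


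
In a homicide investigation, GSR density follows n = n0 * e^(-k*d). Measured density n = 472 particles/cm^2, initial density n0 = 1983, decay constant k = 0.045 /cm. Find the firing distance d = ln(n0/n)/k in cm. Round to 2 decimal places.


GSR distance calculation:
n0/n = 1983 / 472 = 4.201271
ln(n0/n) = 1.435387
d = 1.435387 / 0.045 = 31.90 cm

31.90


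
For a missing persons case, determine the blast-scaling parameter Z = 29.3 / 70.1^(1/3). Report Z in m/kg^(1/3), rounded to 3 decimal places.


Scaled distance calculation:
W^(1/3) = 70.1^(1/3) = 4.123247
Z = R / W^(1/3) = 29.3 / 4.123247
Z = 7.106 m/kg^(1/3)

7.106


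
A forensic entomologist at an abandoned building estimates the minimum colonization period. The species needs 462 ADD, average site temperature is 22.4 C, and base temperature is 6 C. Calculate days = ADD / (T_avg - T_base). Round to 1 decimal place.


Insect development time:
Effective temperature = avg_temp - T_base = 22.4 - 6 = 16.4 C
Days = ADD / effective_temp = 462 / 16.4 = 28.2 days

28.2


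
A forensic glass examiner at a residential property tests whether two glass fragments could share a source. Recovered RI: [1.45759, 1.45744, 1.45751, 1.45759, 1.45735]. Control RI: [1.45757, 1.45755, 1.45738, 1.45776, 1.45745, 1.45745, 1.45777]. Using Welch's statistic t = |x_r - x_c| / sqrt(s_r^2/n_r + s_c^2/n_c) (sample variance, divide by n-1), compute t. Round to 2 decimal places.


Welch's t-criterion for glass RI comparison:
Recovered mean = sum / n_r = 7.28748 / 5 = 1.457496
Control mean = sum / n_c = 10.20293 / 7 = 1.4575614
Recovered sample variance s_r^2 = 1.058e-08
Control sample variance s_c^2 = 2.3481e-08
Welch SE (unpooled) = sqrt(s_r^2/n_r + s_c^2/n_c) = sqrt(2.116e-09 + 3.35442e-09) = sqrt(5.47042e-09) = 7.39623e-05
|mean_r - mean_c| = 6.54286e-05
t = 6.54286e-05 / 7.39623e-05 = 0.88

0.88


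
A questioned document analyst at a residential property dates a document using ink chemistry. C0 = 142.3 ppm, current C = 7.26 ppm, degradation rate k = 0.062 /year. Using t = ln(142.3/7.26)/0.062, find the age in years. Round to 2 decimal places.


Document age estimation:
C0/C = 142.3 / 7.26 = 19.600551
ln(C0/C) = 2.975558
t = 2.975558 / 0.062 = 47.99 years

47.99


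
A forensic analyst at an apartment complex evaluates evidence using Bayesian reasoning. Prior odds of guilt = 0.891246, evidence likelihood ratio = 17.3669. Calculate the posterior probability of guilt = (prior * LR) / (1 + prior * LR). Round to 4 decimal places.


Bayesian evidence evaluation:
Posterior odds = prior_odds * LR = 0.891246 * 17.3669 = 15.47818
Posterior probability = posterior_odds / (1 + posterior_odds)
= 15.47818 / (1 + 15.47818)
= 15.47818 / 16.47818
= 0.9393

0.9393


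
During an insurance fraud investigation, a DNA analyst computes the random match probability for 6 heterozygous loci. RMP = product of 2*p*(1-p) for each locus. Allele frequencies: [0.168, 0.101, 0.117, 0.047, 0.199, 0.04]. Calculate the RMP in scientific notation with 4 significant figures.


Computing RMP for 6 loci:
Locus 1: 2 * 0.168 * 0.832 = 0.279552
Locus 2: 2 * 0.101 * 0.899 = 0.181598
Locus 3: 2 * 0.117 * 0.883 = 0.206622
Locus 4: 2 * 0.047 * 0.953 = 0.089582
Locus 5: 2 * 0.199 * 0.801 = 0.318798
Locus 6: 2 * 0.04 * 0.96 = 0.0768
RMP = 2.301e-05

2.301e-05


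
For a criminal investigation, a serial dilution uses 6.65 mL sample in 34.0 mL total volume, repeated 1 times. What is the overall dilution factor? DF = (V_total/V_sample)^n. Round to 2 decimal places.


Dilution factor calculation:
Single dilution = V_total / V_sample = 34.0 / 6.65 ≈ 5.112782
Number of dilutions = 1
Total DF = (34.0 / 6.65)^1 (full precision, rounded at the end) = 5.11

5.11


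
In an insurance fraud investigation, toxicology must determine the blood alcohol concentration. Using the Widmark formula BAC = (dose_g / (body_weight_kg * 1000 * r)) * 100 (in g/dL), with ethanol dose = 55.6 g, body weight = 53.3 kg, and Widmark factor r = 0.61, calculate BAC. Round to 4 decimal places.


Applying the Widmark formula:
BAC = (dose_g / (body_wt * 1000 * r)) * 100
Denominator = 53.3 * 1000 * 0.61 = 32513
BAC = (55.6 / 32513) * 100
BAC = 0.1710 g/dL

0.1710


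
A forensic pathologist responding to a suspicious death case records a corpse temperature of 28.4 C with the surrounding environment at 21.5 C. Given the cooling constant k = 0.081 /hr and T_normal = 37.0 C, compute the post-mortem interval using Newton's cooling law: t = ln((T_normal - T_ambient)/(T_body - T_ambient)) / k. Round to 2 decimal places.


Using Newton's law of cooling:
t = ln((T_normal - T_ambient) / (T_body - T_ambient)) / k
T_normal - T_ambient = 15.5
T_body - T_ambient = 6.9
Ratio = 2.246377
ln(ratio) = 0.809319
t = 0.809319 / 0.081 = 9.99 hours

9.99


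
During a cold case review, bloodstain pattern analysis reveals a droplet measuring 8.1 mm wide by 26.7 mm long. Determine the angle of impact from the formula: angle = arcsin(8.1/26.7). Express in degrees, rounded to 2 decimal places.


Blood spatter impact angle calculation:
width / length = 8.1 / 26.7 = 0.303371
angle = arcsin(0.303371)
angle = 17.66 degrees

17.66


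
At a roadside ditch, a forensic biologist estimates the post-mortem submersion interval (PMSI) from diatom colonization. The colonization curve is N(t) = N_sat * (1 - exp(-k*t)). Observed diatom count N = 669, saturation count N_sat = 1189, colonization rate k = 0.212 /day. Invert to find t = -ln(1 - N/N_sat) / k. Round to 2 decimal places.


PMSI from diatom colonization curve:
N / N_sat = 669 / 1189 = 0.562658
1 - N/N_sat = 0.437342
ln(1 - N/N_sat) = -0.82704
t = -ln(1 - N/N_sat) / k = -(-0.82704) / 0.212 = 3.90 days

3.90


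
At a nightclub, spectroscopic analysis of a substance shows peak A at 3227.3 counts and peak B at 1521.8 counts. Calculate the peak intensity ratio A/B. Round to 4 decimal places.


Spectral peak ratio:
Peak A = 3227.3 counts
Peak B = 1521.8 counts
Ratio = 3227.3 / 1521.8 = 2.1207

2.1207


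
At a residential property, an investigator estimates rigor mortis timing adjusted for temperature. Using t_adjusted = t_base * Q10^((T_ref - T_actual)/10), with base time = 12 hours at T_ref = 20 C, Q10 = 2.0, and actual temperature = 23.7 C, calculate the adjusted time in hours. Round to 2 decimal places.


Rigor mortis time adjustment:
Exponent = (T_ref - T_actual) / 10 = (20 - 23.7) / 10 = -0.37
Q10 factor = 2.0^-0.37 = 0.77378
t_adjusted = 12 * 0.77378 = 9.29 hours

9.29


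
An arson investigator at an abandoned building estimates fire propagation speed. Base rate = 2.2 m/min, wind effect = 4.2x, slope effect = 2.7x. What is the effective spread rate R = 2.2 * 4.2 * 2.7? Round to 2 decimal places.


Fire spread rate calculation:
R = R0 * wind_factor * slope_factor
= 2.2 * 4.2 * 2.7
= 9.24 * 2.7
= 24.95 m/min

24.95


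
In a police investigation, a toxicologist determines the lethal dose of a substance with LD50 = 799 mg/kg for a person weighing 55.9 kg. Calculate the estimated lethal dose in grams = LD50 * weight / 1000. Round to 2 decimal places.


Lethal dose calculation:
Lethal dose = LD50 * body_weight / 1000
= 799 * 55.9 / 1000
= 44664.1 / 1000
= 44.66 g

44.66


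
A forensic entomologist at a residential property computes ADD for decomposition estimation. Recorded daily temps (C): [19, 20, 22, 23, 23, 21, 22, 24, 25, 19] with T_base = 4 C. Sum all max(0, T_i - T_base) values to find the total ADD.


Computing ADD day by day:
Day 1: max(0, 19 - 4) = 15
Day 2: max(0, 20 - 4) = 16
Day 3: max(0, 22 - 4) = 18
Day 4: max(0, 23 - 4) = 19
Day 5: max(0, 23 - 4) = 19
Day 6: max(0, 21 - 4) = 17
Day 7: max(0, 22 - 4) = 18
Day 8: max(0, 24 - 4) = 20
Day 9: max(0, 25 - 4) = 21
Day 10: max(0, 19 - 4) = 15
Total ADD = 178

178


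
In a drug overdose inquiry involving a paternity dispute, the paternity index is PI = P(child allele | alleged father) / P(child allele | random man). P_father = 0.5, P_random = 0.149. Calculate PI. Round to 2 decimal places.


Paternity Index calculation:
PI = P(allele|father) / P(allele|random)
PI = 0.5 / 0.149
PI = 3.36

3.36


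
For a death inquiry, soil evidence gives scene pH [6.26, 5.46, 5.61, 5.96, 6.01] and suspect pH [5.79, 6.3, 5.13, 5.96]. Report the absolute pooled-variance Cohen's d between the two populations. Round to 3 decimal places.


Pooled-variance Cohen's d for soil pH comparison:
Scene mean = 29.3 / 5 = 5.86
Suspect mean = 23.18 / 4 = 5.795
Scene sample variance s_s^2 = 0.10375
Suspect sample variance s_c^2 = 0.2415
Pooled variance = ((n_s-1)*s_s^2 + (n_c-1)*s_c^2) / (n_s + n_c - 2) = 0.162786
Pooled SD = sqrt(0.162786) = 0.403467
Mean difference = 0.065
|d| = |0.065| / 0.403467 = 0.161

0.161


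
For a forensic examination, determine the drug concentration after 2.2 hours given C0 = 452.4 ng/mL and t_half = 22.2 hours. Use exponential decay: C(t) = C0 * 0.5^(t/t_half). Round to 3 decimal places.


Drug concentration decay:
Number of half-lives = t / t_half = 2.2 / 22.2 = 0.099099
Decay factor = 0.5^0.099099 = 0.93361588
C(t) = 452.4 * 0.93361588 = 422.368 ng/mL

422.368


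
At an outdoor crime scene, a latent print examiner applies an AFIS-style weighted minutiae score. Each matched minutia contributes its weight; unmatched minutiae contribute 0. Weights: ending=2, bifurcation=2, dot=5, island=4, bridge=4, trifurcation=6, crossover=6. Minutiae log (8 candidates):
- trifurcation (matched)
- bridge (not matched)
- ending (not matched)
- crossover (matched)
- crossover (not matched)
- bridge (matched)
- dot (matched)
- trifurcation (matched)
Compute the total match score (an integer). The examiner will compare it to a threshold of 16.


Weighted minutiae match score:
  trifurcation: matched, +6 (running total 6)
  bridge: not matched, +0
  ending: not matched, +0
  crossover: matched, +6 (running total 12)
  crossover: not matched, +0
  bridge: matched, +4 (running total 16)
  dot: matched, +5 (running total 21)
  trifurcation: matched, +6 (running total 27)
Total score = 27
Threshold = 16; verdict = identification

27


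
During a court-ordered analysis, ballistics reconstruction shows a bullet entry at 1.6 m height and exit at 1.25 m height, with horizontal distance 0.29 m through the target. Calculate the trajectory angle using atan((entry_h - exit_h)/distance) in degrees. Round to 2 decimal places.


Bullet trajectory angle:
Height difference = 1.6 - 1.25 = 0.35 m
angle = atan(0.35 / 0.29)
angle = atan(1.206897)
angle = 50.36 degrees

50.36


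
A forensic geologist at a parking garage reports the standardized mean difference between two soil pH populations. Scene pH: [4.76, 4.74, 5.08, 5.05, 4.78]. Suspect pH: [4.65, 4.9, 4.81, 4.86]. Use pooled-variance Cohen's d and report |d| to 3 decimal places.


Pooled-variance Cohen's d for soil pH comparison:
Scene mean = 24.41 / 5 = 4.882
Suspect mean = 19.22 / 4 = 4.805
Scene sample variance s_s^2 = 0.02822
Suspect sample variance s_c^2 = 0.012033
Pooled variance = ((n_s-1)*s_s^2 + (n_c-1)*s_c^2) / (n_s + n_c - 2) = 0.021283
Pooled SD = sqrt(0.021283) = 0.145887
Mean difference = 0.077
|d| = |0.077| / 0.145887 = 0.528

0.528


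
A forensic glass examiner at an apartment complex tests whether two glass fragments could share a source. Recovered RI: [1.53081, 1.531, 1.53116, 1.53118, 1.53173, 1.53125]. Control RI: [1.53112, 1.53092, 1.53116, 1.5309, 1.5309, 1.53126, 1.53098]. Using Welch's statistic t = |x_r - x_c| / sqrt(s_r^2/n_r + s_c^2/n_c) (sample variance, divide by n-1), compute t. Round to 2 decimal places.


Welch's t-criterion for glass RI comparison:
Recovered mean = sum / n_r = 9.18713 / 6 = 1.5311883
Control mean = sum / n_c = 10.71724 / 7 = 1.5310343
Recovered sample variance s_r^2 = 9.53367e-08
Control sample variance s_c^2 = 2.10286e-08
Welch SE (unpooled) = sqrt(s_r^2/n_r + s_c^2/n_c) = sqrt(1.58894e-08 + 3.00408e-09) = sqrt(1.88935e-08) = 0.000137454
|mean_r - mean_c| = 0.000154048
t = 0.000154048 / 0.000137454 = 1.12

1.12
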